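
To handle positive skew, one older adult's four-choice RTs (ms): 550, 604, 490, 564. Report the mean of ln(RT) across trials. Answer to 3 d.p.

ln(RT): 6.3099, 6.4036, 6.1944, 6.3351
Σ ln(RT) = 25.2430
Mean = 25.2430/4 = 6.31074

6.311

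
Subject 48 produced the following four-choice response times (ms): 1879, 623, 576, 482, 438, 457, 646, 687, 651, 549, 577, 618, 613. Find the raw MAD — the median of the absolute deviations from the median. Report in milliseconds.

Sorted: 438, 457, 482, 549, 576, 577, 613, 618, 623, 646, 651, 687, 1879 → median = 613
|x − 613|: 1266, 10, 37, 131, 175, 156, 33, 74, 38, 64, 36, 5, 0
Sorted deviations: 0, 5, 10, 33, 36, 37, 38, 64, 74, 131, 156, 175, 1266 → MAD = 38

38 ms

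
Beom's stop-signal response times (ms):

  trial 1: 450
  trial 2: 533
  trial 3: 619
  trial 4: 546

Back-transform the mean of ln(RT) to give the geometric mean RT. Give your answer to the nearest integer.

ln(RT): 6.1092, 6.2785, 6.4281, 6.3026
Mean ln(RT) = 25.1185/4 = 6.27962
Geometric mean = exp(6.27962) = 533.59 ms

534 ms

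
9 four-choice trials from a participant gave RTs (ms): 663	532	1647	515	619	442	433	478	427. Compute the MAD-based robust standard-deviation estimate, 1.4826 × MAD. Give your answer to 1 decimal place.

121.6 ms

Sorted: 427, 433, 442, 478, 515, 532, 619, 663, 1647 → median = 515
|x − 515| sorted: 0, 17, 37, 73, 82, 88, 104, 148, 1132 → MAD = 82
Robust SD ≈ 1.4826 × 82 = 121.573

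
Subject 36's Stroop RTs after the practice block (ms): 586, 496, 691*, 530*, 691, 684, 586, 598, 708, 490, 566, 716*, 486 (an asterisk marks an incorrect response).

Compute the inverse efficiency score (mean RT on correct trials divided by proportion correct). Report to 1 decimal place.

765.8 ms

Correct trials (n=10): 586, 496, 691, 684, 586, 598, 708, 490, 566, 486
Mean correct RT = 5891/10 = 589.1000 ms
Proportion correct = 10/13
IES = 589.1000 / (10/13) = 765.830 ms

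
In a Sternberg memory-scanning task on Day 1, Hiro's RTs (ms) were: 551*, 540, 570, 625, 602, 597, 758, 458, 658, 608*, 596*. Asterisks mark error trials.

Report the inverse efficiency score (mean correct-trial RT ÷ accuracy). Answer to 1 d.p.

826.4 ms

Correct trials (n=8): 540, 570, 625, 602, 597, 758, 458, 658
Mean correct RT = 4808/8 = 601.0000 ms
Proportion correct = 8/11
IES = 601.0000 / (8/11) = 826.375 ms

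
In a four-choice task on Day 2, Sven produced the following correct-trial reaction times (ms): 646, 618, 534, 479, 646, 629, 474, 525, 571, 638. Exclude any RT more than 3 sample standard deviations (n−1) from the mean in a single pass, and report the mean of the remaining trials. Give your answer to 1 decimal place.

576.0 ms

n = 10, ΣRT = 5760, M = 576.000
Σ(x−M)² = 42420.00; s = √(42420.00/9) = 68.654
Cutoffs: 576.000 ± 3·68.654 → [370.0, 782.0]
No RTs fall outside the cutoffs; all 10 retained. Mean = 5760/10 = 576.000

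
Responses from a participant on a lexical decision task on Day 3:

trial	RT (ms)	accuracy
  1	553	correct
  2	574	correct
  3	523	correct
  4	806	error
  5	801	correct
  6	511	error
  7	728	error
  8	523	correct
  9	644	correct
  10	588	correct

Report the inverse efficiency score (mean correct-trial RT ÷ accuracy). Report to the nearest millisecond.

858 ms

Correct trials (n=7): 553, 574, 523, 801, 523, 644, 588
Mean correct RT = 4206/7 = 600.8571 ms
Proportion correct = 7/10
IES = 600.8571 / (7/10) = 858.367 ms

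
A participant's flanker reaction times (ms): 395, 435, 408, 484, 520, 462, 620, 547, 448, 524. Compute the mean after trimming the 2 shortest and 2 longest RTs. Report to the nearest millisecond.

Sorted: 395, 408, 435, 448, 462, 484, 520, 524, 547, 620
Drop lowest 2 (395, 408) and highest 2 (547, 620)
Remaining (n=6): Σ = 2873, mean = 2873/6 = 478.833

479 ms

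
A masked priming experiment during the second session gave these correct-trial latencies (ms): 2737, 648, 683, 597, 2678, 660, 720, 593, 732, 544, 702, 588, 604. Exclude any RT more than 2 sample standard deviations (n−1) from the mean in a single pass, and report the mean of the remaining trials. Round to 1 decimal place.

n = 13, ΣRT = 12486, M = 960.462
Σ(x−M)² = 7254105.23; s = √(7254105.23/12) = 777.502
Cutoffs: 960.462 ± 2·777.502 → [-594.5, 2515.5]
Outside: 2678, 2737 → excluded.
Retained (n=11): Σ = 7071, mean = 7071/11 = 642.818

642.8 ms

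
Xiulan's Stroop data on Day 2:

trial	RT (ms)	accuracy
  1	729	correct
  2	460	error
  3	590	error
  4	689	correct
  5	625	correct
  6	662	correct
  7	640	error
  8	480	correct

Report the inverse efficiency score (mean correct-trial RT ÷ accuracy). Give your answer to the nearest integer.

Correct trials (n=5): 729, 689, 625, 662, 480
Mean correct RT = 3185/5 = 637.0000 ms
Proportion correct = 5/8
IES = 637.0000 / (5/8) = 1019.200 ms

1019 ms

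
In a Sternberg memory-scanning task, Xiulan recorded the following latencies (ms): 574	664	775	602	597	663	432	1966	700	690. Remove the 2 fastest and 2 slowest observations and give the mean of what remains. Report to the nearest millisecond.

Sorted: 432, 574, 597, 602, 663, 664, 690, 700, 775, 1966
Drop lowest 2 (432, 574) and highest 2 (775, 1966)
Remaining (n=6): Σ = 3916, mean = 3916/6 = 652.667

653 ms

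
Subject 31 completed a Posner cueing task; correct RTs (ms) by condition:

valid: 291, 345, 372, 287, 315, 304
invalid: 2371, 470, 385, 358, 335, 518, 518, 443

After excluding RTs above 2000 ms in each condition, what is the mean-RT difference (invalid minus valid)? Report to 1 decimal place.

113.4 ms

invalid: exclude 2371
M(valid) = 1914/6 = 319.000
M(invalid) = 3027/7 = 432.429
Difference = 432.429 − 319.000 = 113.429 ms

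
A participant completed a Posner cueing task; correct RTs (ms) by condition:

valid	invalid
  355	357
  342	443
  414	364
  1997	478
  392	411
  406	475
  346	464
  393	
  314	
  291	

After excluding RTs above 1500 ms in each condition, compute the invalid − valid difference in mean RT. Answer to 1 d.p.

valid: exclude 1997
M(valid) = 3253/9 = 361.444
M(invalid) = 2992/7 = 427.429
Difference = 427.429 − 361.444 = 65.984 ms

66.0 ms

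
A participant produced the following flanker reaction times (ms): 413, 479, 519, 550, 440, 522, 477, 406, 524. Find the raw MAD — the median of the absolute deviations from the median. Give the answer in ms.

43 ms

Sorted: 406, 413, 440, 477, 479, 519, 522, 524, 550 → median = 479
|x − 479|: 66, 0, 40, 71, 39, 43, 2, 73, 45
Sorted deviations: 0, 2, 39, 40, 43, 45, 66, 71, 73 → MAD = 43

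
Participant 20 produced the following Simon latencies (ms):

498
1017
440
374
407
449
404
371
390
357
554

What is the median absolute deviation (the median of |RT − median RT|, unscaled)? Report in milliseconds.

36 ms

Sorted: 357, 371, 374, 390, 404, 407, 440, 449, 498, 554, 1017 → median = 407
|x − 407|: 91, 610, 33, 33, 0, 42, 3, 36, 17, 50, 147
Sorted deviations: 0, 3, 17, 33, 33, 36, 42, 50, 91, 147, 610 → MAD = 36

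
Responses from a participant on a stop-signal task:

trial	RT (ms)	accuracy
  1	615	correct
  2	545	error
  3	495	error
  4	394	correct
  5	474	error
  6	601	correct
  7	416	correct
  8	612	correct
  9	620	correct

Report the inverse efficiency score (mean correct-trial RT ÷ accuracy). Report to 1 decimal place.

Correct trials (n=6): 615, 394, 601, 416, 612, 620
Mean correct RT = 3258/6 = 543.0000 ms
Proportion correct = 6/9
IES = 543.0000 / (6/9) = 814.500 ms

814.5 ms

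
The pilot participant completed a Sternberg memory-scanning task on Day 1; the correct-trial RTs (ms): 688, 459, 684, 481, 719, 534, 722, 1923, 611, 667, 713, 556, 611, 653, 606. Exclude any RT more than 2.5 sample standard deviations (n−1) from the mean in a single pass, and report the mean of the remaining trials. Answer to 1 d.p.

n = 15, ΣRT = 10627, M = 708.467
Σ(x−M)² = 1678377.73; s = √(1678377.73/14) = 346.243
Cutoffs: 708.467 ± 2.5·346.243 → [-157.1, 1574.1]
Outside: 1923 → excluded.
Retained (n=14): Σ = 8704, mean = 8704/14 = 621.714

621.7 ms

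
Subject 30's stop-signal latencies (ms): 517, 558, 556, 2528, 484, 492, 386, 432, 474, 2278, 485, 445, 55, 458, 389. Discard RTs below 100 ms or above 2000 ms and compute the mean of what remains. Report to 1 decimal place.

Excluded: 55, 2278, 2528
Retained (n=12): Σ = 5676
Mean = 5676/12 = 473.0000

473.0 ms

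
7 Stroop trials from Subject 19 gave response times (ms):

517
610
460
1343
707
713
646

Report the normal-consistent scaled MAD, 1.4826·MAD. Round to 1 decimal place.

99.3 ms

Sorted: 460, 517, 610, 646, 707, 713, 1343 → median = 646
|x − 646| sorted: 0, 36, 61, 67, 129, 186, 697 → MAD = 67
Robust SD ≈ 1.4826 × 67 = 99.334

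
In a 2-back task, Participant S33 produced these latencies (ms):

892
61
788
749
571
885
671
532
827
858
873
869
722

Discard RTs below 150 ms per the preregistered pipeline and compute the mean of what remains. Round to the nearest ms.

770 ms

Excluded: 61
Retained (n=12): Σ = 9237
Mean = 9237/12 = 769.7500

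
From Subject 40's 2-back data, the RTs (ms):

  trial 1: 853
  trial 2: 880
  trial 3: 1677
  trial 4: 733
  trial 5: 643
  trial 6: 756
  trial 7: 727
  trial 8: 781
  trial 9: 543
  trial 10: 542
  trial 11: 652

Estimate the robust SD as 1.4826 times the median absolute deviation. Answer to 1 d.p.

Sorted: 542, 543, 643, 652, 727, 733, 756, 781, 853, 880, 1677 → median = 733
|x − 733| sorted: 0, 6, 23, 48, 81, 90, 120, 147, 190, 191, 944 → MAD = 90
Robust SD ≈ 1.4826 × 90 = 133.434

133.4 ms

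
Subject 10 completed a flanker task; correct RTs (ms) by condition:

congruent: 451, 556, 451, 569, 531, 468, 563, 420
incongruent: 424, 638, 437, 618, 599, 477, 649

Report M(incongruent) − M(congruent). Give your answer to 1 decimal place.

47.7 ms

M(congruent) = 4009/8 = 501.125
M(incongruent) = 3842/7 = 548.857
Difference = 548.857 − 501.125 = 47.732 ms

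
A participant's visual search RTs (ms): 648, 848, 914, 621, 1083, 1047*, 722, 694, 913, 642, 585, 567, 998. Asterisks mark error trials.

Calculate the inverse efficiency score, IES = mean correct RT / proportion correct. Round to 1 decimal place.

833.7 ms

Correct trials (n=12): 648, 848, 914, 621, 1083, 722, 694, 913, 642, 585, 567, 998
Mean correct RT = 9235/12 = 769.5833 ms
Proportion correct = 12/13
IES = 769.5833 / (12/13) = 833.715 ms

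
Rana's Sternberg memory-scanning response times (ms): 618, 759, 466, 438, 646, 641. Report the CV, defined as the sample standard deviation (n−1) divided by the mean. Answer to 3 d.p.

0.204

n = 6, Σ = 3568, M = 594.6667
Σ(x−M)² = 73431.333; s = √(73431.333/5) = 121.1869
CV = 121.1869 / 594.6667 = 0.20379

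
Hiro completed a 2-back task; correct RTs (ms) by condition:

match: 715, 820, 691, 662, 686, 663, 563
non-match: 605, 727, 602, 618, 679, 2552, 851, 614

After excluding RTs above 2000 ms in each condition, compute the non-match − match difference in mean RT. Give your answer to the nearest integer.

non-match: exclude 2552
M(match) = 4800/7 = 685.714
M(non-match) = 4696/7 = 670.857
Difference = 670.857 − 685.714 = -14.857 ms

-15 ms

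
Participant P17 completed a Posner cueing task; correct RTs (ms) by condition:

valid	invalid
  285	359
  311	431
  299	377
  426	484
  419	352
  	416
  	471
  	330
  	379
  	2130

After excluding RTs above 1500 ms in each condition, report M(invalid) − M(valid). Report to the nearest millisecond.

invalid: exclude 2130
M(valid) = 1740/5 = 348.000
M(invalid) = 3599/9 = 399.889
Difference = 399.889 − 348.000 = 51.889 ms

52 ms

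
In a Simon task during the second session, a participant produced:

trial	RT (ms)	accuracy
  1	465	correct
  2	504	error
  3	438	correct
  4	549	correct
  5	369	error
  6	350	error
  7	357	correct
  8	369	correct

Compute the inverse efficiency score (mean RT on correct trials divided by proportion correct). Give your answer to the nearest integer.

Correct trials (n=5): 465, 438, 549, 357, 369
Mean correct RT = 2178/5 = 435.6000 ms
Proportion correct = 5/8
IES = 435.6000 / (5/8) = 696.960 ms

697 ms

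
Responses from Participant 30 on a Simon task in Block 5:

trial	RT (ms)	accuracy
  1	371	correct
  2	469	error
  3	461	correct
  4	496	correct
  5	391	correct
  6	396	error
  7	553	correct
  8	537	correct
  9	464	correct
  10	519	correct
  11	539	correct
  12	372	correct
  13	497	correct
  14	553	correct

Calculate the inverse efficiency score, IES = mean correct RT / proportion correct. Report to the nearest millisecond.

Correct trials (n=12): 371, 461, 496, 391, 553, 537, 464, 519, 539, 372, 497, 553
Mean correct RT = 5753/12 = 479.4167 ms
Proportion correct = 12/14
IES = 479.4167 / (12/14) = 559.319 ms

559 ms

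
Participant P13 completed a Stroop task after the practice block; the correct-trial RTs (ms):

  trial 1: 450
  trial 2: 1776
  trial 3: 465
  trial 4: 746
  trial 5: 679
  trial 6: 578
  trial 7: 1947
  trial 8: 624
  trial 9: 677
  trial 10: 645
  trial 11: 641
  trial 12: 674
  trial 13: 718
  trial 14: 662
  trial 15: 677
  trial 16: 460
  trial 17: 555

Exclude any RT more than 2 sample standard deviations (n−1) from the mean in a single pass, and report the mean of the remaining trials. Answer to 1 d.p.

n = 17, ΣRT = 12974, M = 763.176
Σ(x−M)² = 2874508.47; s = √(2874508.47/16) = 423.859
Cutoffs: 763.176 ± 2·423.859 → [-84.5, 1610.9]
Outside: 1776, 1947 → excluded.
Retained (n=15): Σ = 9251, mean = 9251/15 = 616.733

616.7 ms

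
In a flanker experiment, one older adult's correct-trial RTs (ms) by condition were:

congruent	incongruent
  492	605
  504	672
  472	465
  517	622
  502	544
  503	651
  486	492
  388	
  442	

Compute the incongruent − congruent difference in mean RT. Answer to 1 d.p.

M(congruent) = 4306/9 = 478.444
M(incongruent) = 4051/7 = 578.714
Difference = 578.714 − 478.444 = 100.270 ms

100.3 ms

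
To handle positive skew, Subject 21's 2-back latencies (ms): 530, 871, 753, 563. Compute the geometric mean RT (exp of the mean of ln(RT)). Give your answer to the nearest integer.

ln(RT): 6.2729, 6.7696, 6.6241, 6.3333
Mean ln(RT) = 25.9999/4 = 6.49997
Geometric mean = exp(6.49997) = 665.12 ms

665 ms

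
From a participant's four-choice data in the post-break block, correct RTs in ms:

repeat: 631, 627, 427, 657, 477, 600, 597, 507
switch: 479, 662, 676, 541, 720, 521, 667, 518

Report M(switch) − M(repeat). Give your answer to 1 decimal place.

M(repeat) = 4523/8 = 565.375
M(switch) = 4784/8 = 598.000
Difference = 598.000 − 565.375 = 32.625 ms

32.6 ms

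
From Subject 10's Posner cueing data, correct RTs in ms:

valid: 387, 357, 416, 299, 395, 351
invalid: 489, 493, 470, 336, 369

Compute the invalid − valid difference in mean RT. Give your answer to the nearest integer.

64 ms

M(valid) = 2205/6 = 367.500
M(invalid) = 2157/5 = 431.400
Difference = 431.400 − 367.500 = 63.900 ms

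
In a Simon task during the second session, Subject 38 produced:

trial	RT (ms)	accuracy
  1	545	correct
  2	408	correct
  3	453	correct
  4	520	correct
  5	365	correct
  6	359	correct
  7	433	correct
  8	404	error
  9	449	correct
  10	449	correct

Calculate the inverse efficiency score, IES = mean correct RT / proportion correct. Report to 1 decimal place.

491.5 ms

Correct trials (n=9): 545, 408, 453, 520, 365, 359, 433, 449, 449
Mean correct RT = 3981/9 = 442.3333 ms
Proportion correct = 9/10
IES = 442.3333 / (9/10) = 491.481 ms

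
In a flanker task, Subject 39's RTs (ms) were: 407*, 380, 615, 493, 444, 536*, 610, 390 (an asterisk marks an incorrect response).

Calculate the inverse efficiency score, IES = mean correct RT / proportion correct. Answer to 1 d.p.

Correct trials (n=6): 380, 615, 493, 444, 610, 390
Mean correct RT = 2932/6 = 488.6667 ms
Proportion correct = 6/8
IES = 488.6667 / (6/8) = 651.556 ms

651.6 ms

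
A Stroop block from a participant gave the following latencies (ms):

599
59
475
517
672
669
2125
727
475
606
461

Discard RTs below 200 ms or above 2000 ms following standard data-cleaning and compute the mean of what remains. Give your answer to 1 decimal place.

Excluded: 59, 2125
Retained (n=9): Σ = 5201
Mean = 5201/9 = 577.8889

577.9 ms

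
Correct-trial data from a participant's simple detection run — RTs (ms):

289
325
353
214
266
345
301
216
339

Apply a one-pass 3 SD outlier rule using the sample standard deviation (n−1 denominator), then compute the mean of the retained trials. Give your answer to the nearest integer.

294 ms

n = 9, ΣRT = 2648, M = 294.222
Σ(x−M)² = 22409.56; s = √(22409.56/8) = 52.926
Cutoffs: 294.222 ± 3·52.926 → [135.4, 453.0]
No RTs fall outside the cutoffs; all 9 retained. Mean = 2648/9 = 294.222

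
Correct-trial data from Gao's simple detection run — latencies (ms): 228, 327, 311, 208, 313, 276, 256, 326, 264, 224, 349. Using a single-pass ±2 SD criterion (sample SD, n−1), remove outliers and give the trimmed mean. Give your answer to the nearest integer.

280 ms

n = 11, ΣRT = 3082, M = 280.182
Σ(x−M)² = 23007.64; s = √(23007.64/10) = 47.966
Cutoffs: 280.182 ± 2·47.966 → [184.2, 376.1]
No RTs fall outside the cutoffs; all 11 retained. Mean = 3082/11 = 280.182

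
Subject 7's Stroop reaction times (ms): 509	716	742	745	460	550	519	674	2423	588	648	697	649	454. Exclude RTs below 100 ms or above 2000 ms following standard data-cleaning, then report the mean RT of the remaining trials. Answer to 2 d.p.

611.62 ms

Excluded: 2423
Retained (n=13): Σ = 7951
Mean = 7951/13 = 611.6154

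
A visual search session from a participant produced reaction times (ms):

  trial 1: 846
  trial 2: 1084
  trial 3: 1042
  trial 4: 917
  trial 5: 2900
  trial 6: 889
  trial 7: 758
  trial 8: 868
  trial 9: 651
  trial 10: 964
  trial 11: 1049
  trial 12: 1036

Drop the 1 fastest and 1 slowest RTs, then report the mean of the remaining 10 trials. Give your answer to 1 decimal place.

Sorted: 651, 758, 846, 868, 889, 917, 964, 1036, 1042, 1049, 1084, 2900
Drop lowest 1 (651) and highest 1 (2900)
Remaining (n=10): Σ = 9453, mean = 9453/10 = 945.300

945.3 ms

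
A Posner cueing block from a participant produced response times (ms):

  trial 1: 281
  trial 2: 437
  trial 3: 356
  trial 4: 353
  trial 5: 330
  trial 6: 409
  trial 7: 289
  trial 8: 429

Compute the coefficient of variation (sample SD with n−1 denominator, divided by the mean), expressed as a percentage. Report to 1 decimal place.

16.7%

n = 8, Σ = 2884, M = 360.5000
Σ(x−M)² = 25336.000; s = √(25336.000/7) = 60.1617
CV = 60.1617 / 360.5000 = 0.16688 = 16.688%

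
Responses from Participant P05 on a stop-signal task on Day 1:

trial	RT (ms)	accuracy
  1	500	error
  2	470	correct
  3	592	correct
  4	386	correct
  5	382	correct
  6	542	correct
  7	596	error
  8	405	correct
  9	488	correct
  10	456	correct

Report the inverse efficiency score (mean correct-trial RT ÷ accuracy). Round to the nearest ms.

581 ms

Correct trials (n=8): 470, 592, 386, 382, 542, 405, 488, 456
Mean correct RT = 3721/8 = 465.1250 ms
Proportion correct = 8/10
IES = 465.1250 / (8/10) = 581.406 ms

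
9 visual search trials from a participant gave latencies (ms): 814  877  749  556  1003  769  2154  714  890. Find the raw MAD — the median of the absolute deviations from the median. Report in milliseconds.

Sorted: 556, 714, 749, 769, 814, 877, 890, 1003, 2154 → median = 814
|x − 814|: 0, 63, 65, 258, 189, 45, 1340, 100, 76
Sorted deviations: 0, 45, 63, 65, 76, 100, 189, 258, 1340 → MAD = 76

76 ms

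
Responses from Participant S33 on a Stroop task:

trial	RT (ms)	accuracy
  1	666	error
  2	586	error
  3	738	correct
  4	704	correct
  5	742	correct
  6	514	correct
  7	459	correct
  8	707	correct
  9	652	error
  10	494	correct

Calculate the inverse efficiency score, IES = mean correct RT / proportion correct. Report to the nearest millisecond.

889 ms

Correct trials (n=7): 738, 704, 742, 514, 459, 707, 494
Mean correct RT = 4358/7 = 622.5714 ms
Proportion correct = 7/10
IES = 622.5714 / (7/10) = 889.388 ms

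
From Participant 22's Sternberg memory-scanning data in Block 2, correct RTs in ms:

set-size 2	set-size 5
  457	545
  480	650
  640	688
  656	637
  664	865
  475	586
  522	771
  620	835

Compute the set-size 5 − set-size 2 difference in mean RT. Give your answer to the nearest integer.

M(set-size 2) = 4514/8 = 564.250
M(set-size 5) = 5577/8 = 697.125
Difference = 697.125 − 564.250 = 132.875 ms

133 ms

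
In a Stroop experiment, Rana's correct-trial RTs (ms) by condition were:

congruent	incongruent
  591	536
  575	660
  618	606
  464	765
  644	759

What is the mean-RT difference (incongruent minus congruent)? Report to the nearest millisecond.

87 ms

M(congruent) = 2892/5 = 578.400
M(incongruent) = 3326/5 = 665.200
Difference = 665.200 − 578.400 = 86.800 ms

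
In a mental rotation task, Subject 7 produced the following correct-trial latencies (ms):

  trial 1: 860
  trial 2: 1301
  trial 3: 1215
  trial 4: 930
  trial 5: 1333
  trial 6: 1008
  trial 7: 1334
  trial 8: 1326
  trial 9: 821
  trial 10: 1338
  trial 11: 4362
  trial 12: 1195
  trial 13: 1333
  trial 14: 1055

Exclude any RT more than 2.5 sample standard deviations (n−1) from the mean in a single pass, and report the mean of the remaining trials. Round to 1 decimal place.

1157.6 ms

n = 14, ΣRT = 19411, M = 1386.500
Σ(x−M)² = 10000027.50; s = √(10000027.50/13) = 877.059
Cutoffs: 1386.500 ± 2.5·877.059 → [-806.1, 3579.1]
Outside: 4362 → excluded.
Retained (n=13): Σ = 15049, mean = 15049/13 = 1157.615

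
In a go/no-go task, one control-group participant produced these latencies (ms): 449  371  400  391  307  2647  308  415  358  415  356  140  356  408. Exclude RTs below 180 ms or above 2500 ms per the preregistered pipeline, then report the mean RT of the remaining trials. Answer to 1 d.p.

377.8 ms

Excluded: 140, 2647
Retained (n=12): Σ = 4534
Mean = 4534/12 = 377.8333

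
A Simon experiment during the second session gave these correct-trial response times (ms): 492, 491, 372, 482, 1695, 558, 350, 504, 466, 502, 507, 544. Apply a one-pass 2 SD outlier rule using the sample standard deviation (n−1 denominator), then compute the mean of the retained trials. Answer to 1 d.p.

478.9 ms

n = 12, ΣRT = 6963, M = 580.250
Σ(x−M)² = 1396622.25; s = √(1396622.25/11) = 356.322
Cutoffs: 580.250 ± 2·356.322 → [-132.4, 1292.9]
Outside: 1695 → excluded.
Retained (n=11): Σ = 5268, mean = 5268/11 = 478.909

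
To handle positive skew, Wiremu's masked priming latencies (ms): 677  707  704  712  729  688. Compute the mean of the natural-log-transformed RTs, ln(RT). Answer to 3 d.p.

ln(RT): 6.5177, 6.5610, 6.5568, 6.5681, 6.5917, 6.5338
Σ ln(RT) = 39.3290
Mean = 39.3290/6 = 6.55484

6.555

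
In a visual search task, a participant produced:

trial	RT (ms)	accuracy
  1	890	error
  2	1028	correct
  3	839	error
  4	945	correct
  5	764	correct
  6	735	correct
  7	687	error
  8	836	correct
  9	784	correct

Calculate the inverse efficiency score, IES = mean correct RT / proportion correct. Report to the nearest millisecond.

1273 ms

Correct trials (n=6): 1028, 945, 764, 735, 836, 784
Mean correct RT = 5092/6 = 848.6667 ms
Proportion correct = 6/9
IES = 848.6667 / (6/9) = 1273.000 ms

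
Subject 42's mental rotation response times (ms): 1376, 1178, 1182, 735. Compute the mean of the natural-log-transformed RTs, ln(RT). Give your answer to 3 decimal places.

6.993

ln(RT): 7.2269, 7.0716, 7.0750, 6.5999
Σ ln(RT) = 27.9733
Mean = 27.9733/4 = 6.99334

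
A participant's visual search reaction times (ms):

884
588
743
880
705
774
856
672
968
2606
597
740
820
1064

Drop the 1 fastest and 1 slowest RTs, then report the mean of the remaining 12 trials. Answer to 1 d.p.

808.6 ms

Sorted: 588, 597, 672, 705, 740, 743, 774, 820, 856, 880, 884, 968, 1064, 2606
Drop lowest 1 (588) and highest 1 (2606)
Remaining (n=12): Σ = 9703, mean = 9703/12 = 808.583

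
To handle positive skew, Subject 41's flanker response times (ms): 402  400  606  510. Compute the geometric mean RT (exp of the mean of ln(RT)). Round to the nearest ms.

ln(RT): 5.9965, 5.9915, 6.4069, 6.2344
Mean ln(RT) = 24.6292/4 = 6.15730
Geometric mean = exp(6.15730) = 472.15 ms

472 ms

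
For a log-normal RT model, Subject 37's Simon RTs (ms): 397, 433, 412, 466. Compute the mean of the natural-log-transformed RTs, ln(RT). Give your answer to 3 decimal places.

ln(RT): 5.9839, 6.0707, 6.0210, 6.1442
Σ ln(RT) = 24.2199
Mean = 24.2199/4 = 6.05497

6.055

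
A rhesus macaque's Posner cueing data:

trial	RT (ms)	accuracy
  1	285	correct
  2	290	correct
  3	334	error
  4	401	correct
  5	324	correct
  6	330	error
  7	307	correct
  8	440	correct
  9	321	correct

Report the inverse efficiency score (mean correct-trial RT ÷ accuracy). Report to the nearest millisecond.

435 ms

Correct trials (n=7): 285, 290, 401, 324, 307, 440, 321
Mean correct RT = 2368/7 = 338.2857 ms
Proportion correct = 7/9
IES = 338.2857 / (7/9) = 434.939 ms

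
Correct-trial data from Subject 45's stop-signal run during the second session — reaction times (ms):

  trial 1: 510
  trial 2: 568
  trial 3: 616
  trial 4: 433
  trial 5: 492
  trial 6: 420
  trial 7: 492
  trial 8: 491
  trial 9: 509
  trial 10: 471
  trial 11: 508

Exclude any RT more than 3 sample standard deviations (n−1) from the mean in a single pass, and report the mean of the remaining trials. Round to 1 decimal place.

n = 11, ΣRT = 5510, M = 500.909
Σ(x−M)² = 30254.91; s = √(30254.91/10) = 55.004
Cutoffs: 500.909 ± 3·55.004 → [335.9, 665.9]
No RTs fall outside the cutoffs; all 11 retained. Mean = 5510/11 = 500.909

500.9 ms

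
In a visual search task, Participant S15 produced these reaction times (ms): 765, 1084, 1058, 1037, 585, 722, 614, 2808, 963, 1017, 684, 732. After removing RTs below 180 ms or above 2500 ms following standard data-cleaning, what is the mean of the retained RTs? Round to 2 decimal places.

841.91 ms

Excluded: 2808
Retained (n=11): Σ = 9261
Mean = 9261/11 = 841.9091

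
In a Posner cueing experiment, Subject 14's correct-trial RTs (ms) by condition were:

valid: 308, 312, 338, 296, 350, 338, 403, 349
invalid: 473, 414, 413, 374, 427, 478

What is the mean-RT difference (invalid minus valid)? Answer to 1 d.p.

93.1 ms

M(valid) = 2694/8 = 336.750
M(invalid) = 2579/6 = 429.833
Difference = 429.833 − 336.750 = 93.083 ms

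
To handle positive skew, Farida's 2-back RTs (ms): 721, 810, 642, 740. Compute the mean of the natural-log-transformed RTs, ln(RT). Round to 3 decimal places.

6.587

ln(RT): 6.5806, 6.6970, 6.4646, 6.6067
Σ ln(RT) = 26.3489
Mean = 26.3489/4 = 6.58723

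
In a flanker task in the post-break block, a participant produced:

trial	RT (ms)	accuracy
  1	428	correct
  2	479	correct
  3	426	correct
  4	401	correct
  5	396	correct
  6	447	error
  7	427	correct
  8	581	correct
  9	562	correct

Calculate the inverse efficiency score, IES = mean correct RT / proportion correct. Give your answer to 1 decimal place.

Correct trials (n=8): 428, 479, 426, 401, 396, 427, 581, 562
Mean correct RT = 3700/8 = 462.5000 ms
Proportion correct = 8/9
IES = 462.5000 / (8/9) = 520.312 ms

520.3 ms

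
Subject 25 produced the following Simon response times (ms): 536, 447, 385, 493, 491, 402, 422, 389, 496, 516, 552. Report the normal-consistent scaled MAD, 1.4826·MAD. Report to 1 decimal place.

Sorted: 385, 389, 402, 422, 447, 491, 493, 496, 516, 536, 552 → median = 491
|x − 491| sorted: 0, 2, 5, 25, 44, 45, 61, 69, 89, 102, 106 → MAD = 45
Robust SD ≈ 1.4826 × 45 = 66.717

66.7 ms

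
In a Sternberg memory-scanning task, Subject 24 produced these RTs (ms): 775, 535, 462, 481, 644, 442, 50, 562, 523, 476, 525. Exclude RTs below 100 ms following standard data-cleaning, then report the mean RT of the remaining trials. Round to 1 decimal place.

Excluded: 50
Retained (n=10): Σ = 5425
Mean = 5425/10 = 542.5000

542.5 ms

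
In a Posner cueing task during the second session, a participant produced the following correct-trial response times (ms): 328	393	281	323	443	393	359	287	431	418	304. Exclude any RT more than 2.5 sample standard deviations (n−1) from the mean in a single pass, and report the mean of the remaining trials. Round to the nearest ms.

360 ms

n = 11, ΣRT = 3960, M = 360.000
Σ(x−M)² = 34572.00; s = √(34572.00/10) = 58.798
Cutoffs: 360.000 ± 2.5·58.798 → [213.0, 507.0]
No RTs fall outside the cutoffs; all 11 retained. Mean = 3960/11 = 360.000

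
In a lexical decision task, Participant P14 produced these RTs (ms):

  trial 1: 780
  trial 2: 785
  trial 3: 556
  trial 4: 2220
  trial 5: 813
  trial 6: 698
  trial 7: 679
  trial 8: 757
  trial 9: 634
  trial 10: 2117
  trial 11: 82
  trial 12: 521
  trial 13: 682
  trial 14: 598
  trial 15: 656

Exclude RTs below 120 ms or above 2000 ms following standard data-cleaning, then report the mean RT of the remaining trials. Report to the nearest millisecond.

680 ms

Excluded: 82, 2117, 2220
Retained (n=12): Σ = 8159
Mean = 8159/12 = 679.9167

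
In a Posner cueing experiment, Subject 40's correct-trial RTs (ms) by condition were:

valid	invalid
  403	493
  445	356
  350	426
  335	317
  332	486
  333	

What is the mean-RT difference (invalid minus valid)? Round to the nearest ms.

M(valid) = 2198/6 = 366.333
M(invalid) = 2078/5 = 415.600
Difference = 415.600 − 366.333 = 49.267 ms

49 ms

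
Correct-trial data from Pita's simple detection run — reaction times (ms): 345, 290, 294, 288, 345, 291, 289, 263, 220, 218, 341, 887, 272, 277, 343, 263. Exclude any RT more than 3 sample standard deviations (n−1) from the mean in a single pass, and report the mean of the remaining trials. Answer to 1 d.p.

289.3 ms

n = 16, ΣRT = 5226, M = 326.625
Σ(x−M)² = 358463.75; s = √(358463.75/15) = 154.588
Cutoffs: 326.625 ± 3·154.588 → [-137.1, 790.4]
Outside: 887 → excluded.
Retained (n=15): Σ = 4339, mean = 4339/15 = 289.267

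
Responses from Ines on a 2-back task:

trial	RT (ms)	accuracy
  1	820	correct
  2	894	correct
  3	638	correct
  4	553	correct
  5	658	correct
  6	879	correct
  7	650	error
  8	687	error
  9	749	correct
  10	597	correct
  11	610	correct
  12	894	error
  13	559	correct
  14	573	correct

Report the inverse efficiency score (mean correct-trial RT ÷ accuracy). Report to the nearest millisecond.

871 ms

Correct trials (n=11): 820, 894, 638, 553, 658, 879, 749, 597, 610, 559, 573
Mean correct RT = 7530/11 = 684.5455 ms
Proportion correct = 11/14
IES = 684.5455 / (11/14) = 871.240 ms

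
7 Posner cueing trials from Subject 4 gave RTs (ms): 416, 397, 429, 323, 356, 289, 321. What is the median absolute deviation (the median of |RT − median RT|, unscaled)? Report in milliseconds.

Sorted: 289, 321, 323, 356, 397, 416, 429 → median = 356
|x − 356|: 60, 41, 73, 33, 0, 67, 35
Sorted deviations: 0, 33, 35, 41, 60, 67, 73 → MAD = 41

41 ms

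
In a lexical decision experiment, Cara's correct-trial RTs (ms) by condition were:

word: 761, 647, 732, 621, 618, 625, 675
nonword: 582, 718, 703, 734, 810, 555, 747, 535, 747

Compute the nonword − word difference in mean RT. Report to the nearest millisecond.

M(word) = 4679/7 = 668.429
M(nonword) = 6131/9 = 681.222
Difference = 681.222 − 668.429 = 12.794 ms

13 ms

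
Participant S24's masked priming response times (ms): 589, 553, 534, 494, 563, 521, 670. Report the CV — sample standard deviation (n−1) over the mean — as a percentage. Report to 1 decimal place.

10.2%

n = 7, Σ = 3924, M = 560.5714
Σ(x−M)² = 19549.714; s = √(19549.714/6) = 57.0814
CV = 57.0814 / 560.5714 = 0.10183 = 10.183%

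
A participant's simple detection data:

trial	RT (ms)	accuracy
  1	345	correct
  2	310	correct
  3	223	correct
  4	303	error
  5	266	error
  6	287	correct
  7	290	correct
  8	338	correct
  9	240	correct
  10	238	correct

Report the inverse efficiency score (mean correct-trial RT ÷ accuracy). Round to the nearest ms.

Correct trials (n=8): 345, 310, 223, 287, 290, 338, 240, 238
Mean correct RT = 2271/8 = 283.8750 ms
Proportion correct = 8/10
IES = 283.8750 / (8/10) = 354.844 ms

355 ms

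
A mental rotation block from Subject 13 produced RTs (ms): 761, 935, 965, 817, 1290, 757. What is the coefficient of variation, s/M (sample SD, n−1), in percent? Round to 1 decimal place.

21.8%

n = 6, Σ = 5525, M = 920.8333
Σ(x−M)² = 201604.833; s = √(201604.833/5) = 200.8008
CV = 200.8008 / 920.8333 = 0.21806 = 21.806%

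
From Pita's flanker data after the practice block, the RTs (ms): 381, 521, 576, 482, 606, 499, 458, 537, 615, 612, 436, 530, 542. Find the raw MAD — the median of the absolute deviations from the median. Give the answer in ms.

Sorted: 381, 436, 458, 482, 499, 521, 530, 537, 542, 576, 606, 612, 615 → median = 530
|x − 530|: 149, 9, 46, 48, 76, 31, 72, 7, 85, 82, 94, 0, 12
Sorted deviations: 0, 7, 9, 12, 31, 46, 48, 72, 76, 82, 85, 94, 149 → MAD = 48

48 ms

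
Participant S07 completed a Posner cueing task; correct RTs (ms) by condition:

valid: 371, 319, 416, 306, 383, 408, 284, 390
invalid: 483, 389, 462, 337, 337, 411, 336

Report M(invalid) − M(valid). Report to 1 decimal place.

M(valid) = 2877/8 = 359.625
M(invalid) = 2755/7 = 393.571
Difference = 393.571 − 359.625 = 33.946 ms

33.9 ms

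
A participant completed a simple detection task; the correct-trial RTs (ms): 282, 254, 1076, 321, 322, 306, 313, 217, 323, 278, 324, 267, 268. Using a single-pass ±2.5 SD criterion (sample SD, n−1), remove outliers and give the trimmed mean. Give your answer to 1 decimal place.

n = 13, ΣRT = 4551, M = 350.077
Σ(x−M)² = 583736.92; s = √(583736.92/12) = 220.556
Cutoffs: 350.077 ± 2.5·220.556 → [-201.3, 901.5]
Outside: 1076 → excluded.
Retained (n=12): Σ = 3475, mean = 3475/12 = 289.583

289.6 ms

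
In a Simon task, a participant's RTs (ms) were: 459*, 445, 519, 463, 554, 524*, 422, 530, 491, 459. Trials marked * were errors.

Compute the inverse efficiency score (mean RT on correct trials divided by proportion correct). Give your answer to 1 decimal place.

Correct trials (n=8): 445, 519, 463, 554, 422, 530, 491, 459
Mean correct RT = 3883/8 = 485.3750 ms
Proportion correct = 8/10
IES = 485.3750 / (8/10) = 606.719 ms

606.7 ms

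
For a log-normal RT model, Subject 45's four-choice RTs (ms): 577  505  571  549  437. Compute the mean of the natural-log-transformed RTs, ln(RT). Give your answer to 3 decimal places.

ln(RT): 6.3578, 6.2246, 6.3474, 6.3081, 6.0799
Σ ln(RT) = 31.3178
Mean = 31.3178/5 = 6.26356

6.264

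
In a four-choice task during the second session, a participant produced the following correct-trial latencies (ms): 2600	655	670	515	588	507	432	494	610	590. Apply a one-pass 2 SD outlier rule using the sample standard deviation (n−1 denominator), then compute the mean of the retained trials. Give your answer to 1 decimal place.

562.3 ms

n = 10, ΣRT = 7661, M = 766.100
Σ(x−M)² = 3787710.90; s = √(3787710.90/9) = 648.735
Cutoffs: 766.100 ± 2·648.735 → [-531.4, 2063.6]
Outside: 2600 → excluded.
Retained (n=9): Σ = 5061, mean = 5061/9 = 562.333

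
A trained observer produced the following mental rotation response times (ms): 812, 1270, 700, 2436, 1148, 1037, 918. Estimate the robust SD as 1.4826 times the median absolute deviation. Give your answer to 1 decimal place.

333.6 ms

Sorted: 700, 812, 918, 1037, 1148, 1270, 2436 → median = 1037
|x − 1037| sorted: 0, 111, 119, 225, 233, 337, 1399 → MAD = 225
Robust SD ≈ 1.4826 × 225 = 333.585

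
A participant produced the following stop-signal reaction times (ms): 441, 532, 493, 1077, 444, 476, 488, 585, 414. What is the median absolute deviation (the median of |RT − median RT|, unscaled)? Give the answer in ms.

44 ms

Sorted: 414, 441, 444, 476, 488, 493, 532, 585, 1077 → median = 488
|x − 488|: 47, 44, 5, 589, 44, 12, 0, 97, 74
Sorted deviations: 0, 5, 12, 44, 44, 47, 74, 97, 589 → MAD = 44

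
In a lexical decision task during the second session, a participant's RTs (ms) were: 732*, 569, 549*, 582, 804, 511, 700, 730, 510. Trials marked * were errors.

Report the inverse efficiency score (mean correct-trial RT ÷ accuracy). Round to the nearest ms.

Correct trials (n=7): 569, 582, 804, 511, 700, 730, 510
Mean correct RT = 4406/7 = 629.4286 ms
Proportion correct = 7/9
IES = 629.4286 / (7/9) = 809.265 ms

809 ms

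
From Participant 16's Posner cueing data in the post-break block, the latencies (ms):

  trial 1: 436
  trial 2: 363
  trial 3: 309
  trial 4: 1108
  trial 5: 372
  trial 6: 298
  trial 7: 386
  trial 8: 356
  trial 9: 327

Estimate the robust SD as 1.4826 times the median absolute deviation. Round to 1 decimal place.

Sorted: 298, 309, 327, 356, 363, 372, 386, 436, 1108 → median = 363
|x − 363| sorted: 0, 7, 9, 23, 36, 54, 65, 73, 745 → MAD = 36
Robust SD ≈ 1.4826 × 36 = 53.374

53.4 ms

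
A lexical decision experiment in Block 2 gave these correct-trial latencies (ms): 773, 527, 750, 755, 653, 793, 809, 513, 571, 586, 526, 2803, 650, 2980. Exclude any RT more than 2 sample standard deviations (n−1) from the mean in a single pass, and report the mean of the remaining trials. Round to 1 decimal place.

n = 14, ΣRT = 13689, M = 977.786
Σ(x−M)² = 8701604.36; s = √(8701604.36/13) = 818.141
Cutoffs: 977.786 ± 2·818.141 → [-658.5, 2614.1]
Outside: 2803, 2980 → excluded.
Retained (n=12): Σ = 7906, mean = 7906/12 = 658.833

658.8 ms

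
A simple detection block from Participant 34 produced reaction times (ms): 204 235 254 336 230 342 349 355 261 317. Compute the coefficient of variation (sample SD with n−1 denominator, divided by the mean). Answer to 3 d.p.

0.198

n = 10, Σ = 2883, M = 288.3000
Σ(x−M)² = 29384.100; s = √(29384.100/9) = 57.1393
CV = 57.1393 / 288.3000 = 0.19819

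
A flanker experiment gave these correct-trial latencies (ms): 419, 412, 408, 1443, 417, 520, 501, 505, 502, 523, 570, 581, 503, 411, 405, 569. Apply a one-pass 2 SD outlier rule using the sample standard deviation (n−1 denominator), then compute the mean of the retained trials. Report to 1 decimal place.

n = 16, ΣRT = 8689, M = 543.062
Σ(x−M)² = 923372.94; s = √(923372.94/15) = 248.109
Cutoffs: 543.062 ± 2·248.109 → [46.8, 1039.3]
Outside: 1443 → excluded.
Retained (n=15): Σ = 7246, mean = 7246/15 = 483.067

483.1 ms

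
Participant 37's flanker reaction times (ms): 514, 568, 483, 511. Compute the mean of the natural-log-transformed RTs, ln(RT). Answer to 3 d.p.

ln(RT): 6.2422, 6.3421, 6.1800, 6.2364
Σ ln(RT) = 25.0007
Mean = 25.0007/4 = 6.25018

6.250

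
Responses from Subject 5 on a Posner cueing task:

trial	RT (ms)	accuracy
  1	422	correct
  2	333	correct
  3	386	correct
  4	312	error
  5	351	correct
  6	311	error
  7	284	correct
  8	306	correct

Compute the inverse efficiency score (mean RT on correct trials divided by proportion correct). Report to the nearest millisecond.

Correct trials (n=6): 422, 333, 386, 351, 284, 306
Mean correct RT = 2082/6 = 347.0000 ms
Proportion correct = 6/8
IES = 347.0000 / (6/8) = 462.667 ms

463 ms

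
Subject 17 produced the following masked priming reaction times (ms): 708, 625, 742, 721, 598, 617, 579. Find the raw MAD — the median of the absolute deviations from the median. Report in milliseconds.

46 ms

Sorted: 579, 598, 617, 625, 708, 721, 742 → median = 625
|x − 625|: 83, 0, 117, 96, 27, 8, 46
Sorted deviations: 0, 8, 27, 46, 83, 96, 117 → MAD = 46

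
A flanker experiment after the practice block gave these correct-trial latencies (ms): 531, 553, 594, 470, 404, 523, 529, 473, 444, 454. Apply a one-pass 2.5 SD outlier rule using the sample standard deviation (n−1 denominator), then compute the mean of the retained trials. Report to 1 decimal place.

497.5 ms

n = 10, ΣRT = 4975, M = 497.500
Σ(x−M)² = 30010.50; s = √(30010.50/9) = 57.745
Cutoffs: 497.500 ± 2.5·57.745 → [353.1, 641.9]
No RTs fall outside the cutoffs; all 10 retained. Mean = 4975/10 = 497.500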